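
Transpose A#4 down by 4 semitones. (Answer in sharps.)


Solution.
A#4: chromatic position 10 in octave 4 → absolute = 4×12 + 10 = 58
Transpose down 4: 58 - 4 = 54
54 = 4×12 + 6 → F# in octave 4
Result = F#4


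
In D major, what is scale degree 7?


Step by step:
Major scale pattern: W-W-H-W-W-W-H (2-2-1-2-2-2-1 semitones)
Starting from D:
  D + 2 semitones → E
  E + 2 semitones → F#
  F# + 1 semitone → G
  G + 2 semitones → A
  A + 2 semitones → B
  B + 2 semitones → C#
  C# + 1 semitone → D
Scale: D E F# G A B C#
Degree 7 = C#


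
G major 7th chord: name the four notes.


Let's work it out.
Major 7th chord = root + major 3rd + perfect 5th + major 7th
Seventh chords stack in thirds, so the letter names are G-B-D-F
Root: G
Major 3rd above G: B
Perfect 5th above G: D
Major 7th above G: F#
Chord = G B D F#


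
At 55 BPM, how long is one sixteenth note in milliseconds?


Reasoning:
One quarter-note beat = 60000 / BPM = 60000 / 55 ms
Sixteenth note = 1/4 × quarter note
Duration = 1/4 × 60000 / 55 = 15000 / 55
= 272.7 ms


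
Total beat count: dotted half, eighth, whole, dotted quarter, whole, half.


Reasoning:
Beat values:
  dotted half = 3 beats
  eighth = 0.5 beats
  whole = 4 beats
  dotted quarter = 1.5 beats
  whole = 4 beats
  half = 2 beats
Sum = 3 + 0.5 + 4 + 1.5 + 4 + 2
= 15 beats


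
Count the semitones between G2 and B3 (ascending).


Absolute semitone position = octave×12 + chromatic position
G2: 2×12 + 7 = 31
B3: 3×12 + 11 = 47
Difference = 47 - 31 = 16
= 16 semitones


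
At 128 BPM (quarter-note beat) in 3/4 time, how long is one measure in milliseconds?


Step by step:
Quarter-note beat duration = 60000 / 128 ms
Beats per measure (3/4) = 3
One measure = 3 × 60000 / 128 = 180000 / 128 ms
= 1406.2 ms


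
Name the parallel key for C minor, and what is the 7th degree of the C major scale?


Step by step:
Parallel keys share the same tonic but differ in mode
C minor → parallel is C major
C major scale: C D E F G A B
= C major; 7th degree = B


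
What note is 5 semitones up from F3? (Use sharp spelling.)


Working:
F3: chromatic position 5 in octave 3 → absolute = 3×12 + 5 = 41
Transpose up 5: 41 + 5 = 46
46 = 3×12 + 10 → A# in octave 3
Result = A#3


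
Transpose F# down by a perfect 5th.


Working:
perfect 5th: 5 letter names, 7 semitones
Letter: F - 4 → B
Pitch: F# - 7 semitones, spelled as a B → B
= B


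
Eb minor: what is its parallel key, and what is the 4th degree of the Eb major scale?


Step by step:
Parallel keys share the same tonic but differ in mode
Eb minor → parallel is Eb major
Eb major scale: Eb F G Ab Bb C D
= Eb major; 4th degree = Ab


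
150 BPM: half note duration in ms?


Let's work it out.
One quarter-note beat = 60000 / BPM = 60000 / 150 ms
Half note = 2 × quarter note
Duration = 2 × 60000 / 150 = 120000 / 150
= 800.0 ms


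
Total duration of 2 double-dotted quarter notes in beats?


Solution.
Base quarter note = 1 beat
Dot 1 adds half the previous value: +1/2
Dot 2 adds half the previous value: +1/4
One double-dotted quarter = 1 + 1/2 + 1/4 = 7/4
2 of them = 2 × 7/4 = 7/2
= 7/2 beats


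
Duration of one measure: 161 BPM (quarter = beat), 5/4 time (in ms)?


Let's work it out.
Quarter-note beat duration = 60000 / 161 ms
Beats per measure (5/4) = 5
One measure = 5 × 60000 / 161 = 300000 / 161 ms
= 1863.4 ms


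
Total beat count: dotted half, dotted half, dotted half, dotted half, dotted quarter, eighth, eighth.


Step by step:
Beat values:
  dotted half = 3 beats
  dotted half = 3 beats
  dotted half = 3 beats
  dotted half = 3 beats
  dotted quarter = 1.5 beats
  eighth = 0.5 beats
  eighth = 0.5 beats
Sum = 3 + 3 + 3 + 3 + 1.5 + 0.5 + 0.5
= 14.5 beats


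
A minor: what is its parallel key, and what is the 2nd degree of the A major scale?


Parallel keys share the same tonic but differ in mode
A minor → parallel is A major
A major scale: A B C# D E F# G#
= A major; 2nd degree = B


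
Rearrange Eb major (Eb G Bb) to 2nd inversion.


Root position: Eb G Bb
2nd inversion: move root and 3rd up an octave
Bass note: Bb
Notes (bottom to top) = Bb Eb G


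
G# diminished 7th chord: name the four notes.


Step by step:
Diminished 7th chord = root + minor 3rd + diminished 5th + diminished 7th
Seventh chords stack in thirds, so the letter names are G-B-D-F
Root: G#
Minor 3rd above G#: B
Diminished 5th above G#: D
Diminished 7th above G#: F
Chord = G# B D F


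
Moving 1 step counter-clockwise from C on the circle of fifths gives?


Let's work it out.
Each counter-clockwise step moves down a perfect 5th (= up a perfect 4th)
From C: C → F
= F


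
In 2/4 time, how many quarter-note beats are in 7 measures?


Time signature 2/4: the bottom number 4 means the quarter note gets one count
The top number 2 means 2 quarter-note beats per measure
Total = 2 × 7 measures
= 14 quarter-note beats


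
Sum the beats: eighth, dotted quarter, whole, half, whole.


Beat values:
  eighth = 0.5 beats
  dotted quarter = 1.5 beats
  whole = 4 beats
  half = 2 beats
  whole = 4 beats
Sum = 0.5 + 1.5 + 4 + 2 + 4
= 12 beats


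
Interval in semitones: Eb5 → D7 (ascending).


Absolute semitone position = octave×12 + chromatic position
Eb5: 5×12 + 3 = 63
D7: 7×12 + 2 = 86
Difference = 86 - 63 = 23
= 23 semitones


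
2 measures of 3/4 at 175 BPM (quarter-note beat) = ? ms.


Quarter-note beat duration = 60000 / 175 ms
Beats per measure (3/4) = 3
One measure = 3 × 60000 / 175 = 180000 / 175 ms
2 measures = 2 × 180000 / 175 = 360000 / 175
= 2057.1 ms


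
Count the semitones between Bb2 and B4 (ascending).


Let's work it out.
Absolute semitone position = octave×12 + chromatic position
Bb2: 2×12 + 10 = 34
B4: 4×12 + 11 = 59
Difference = 59 - 34 = 25
= 25 semitones


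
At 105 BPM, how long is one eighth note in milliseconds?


Let's work it out.
One quarter-note beat = 60000 / BPM = 60000 / 105 ms
Eighth note = 1/2 × quarter note
Duration = 1/2 × 60000 / 105 = 30000 / 105
= 285.7 ms


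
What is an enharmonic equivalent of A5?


Reasoning:
Enharmonic notes sound the same pitch but are spelled with different letter names
A and G## name the same pitch class
= G##5


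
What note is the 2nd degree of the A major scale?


Let's work it out.
Major scale pattern: W-W-H-W-W-W-H (2-2-1-2-2-2-1 semitones)
Starting from A:
  A + 2 semitones → B
  B + 2 semitones → C#
  C# + 1 semitone → D
  D + 2 semitones → E
  E + 2 semitones → F#
  F# + 2 semitones → G#
  G# + 1 semitone → A
Scale: A B C# D E F# G#
Degree 2 = B


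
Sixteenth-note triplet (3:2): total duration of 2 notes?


Solution.
Triplet: 3 notes occupy the space of 2 sixteenth notes
Space = 2 × 1/4 = 1/2 beats
Each triplet note = 1/2 / 3 = 1/6 beats
2 notes = 2 × 1/6 = 1/3
= 1/3 beats


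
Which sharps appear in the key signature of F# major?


Sharp major keys follow the circle of fifths: C(0), G(1), D(2), A(3), E(4), B(5), F#(6), C#(7)
F# major has 6 sharps
Order of sharps: F# C# G# D# A# E# B# → first 6: F#, C#, G#, D#, A#, E#
= F#, C#, G#, D#, A#, E#


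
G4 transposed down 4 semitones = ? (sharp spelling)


G4: chromatic position 7 in octave 4 → absolute = 4×12 + 7 = 55
Transpose down 4: 55 - 4 = 51
51 = 4×12 + 3 → D# in octave 4
Result = D#4


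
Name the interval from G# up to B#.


Letter names: G → B spans 3 letter names → a 3rd
Semitones: G# → B# = 4 half-steps
A 3rd of 4 semitones is a major 3rd
= major 3rd


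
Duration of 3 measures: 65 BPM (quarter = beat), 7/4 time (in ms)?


Working:
Quarter-note beat duration = 60000 / 65 ms
Beats per measure (7/4) = 7
One measure = 7 × 60000 / 65 = 420000 / 65 ms
3 measures = 3 × 420000 / 65 = 1260000 / 65
= 19384.6 ms


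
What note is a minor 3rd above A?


Step by step:
A 3rd spans 3 letter names, so from A we land on C
A minor 3rd = 3 semitones above A
Spell C at that pitch: C
= C


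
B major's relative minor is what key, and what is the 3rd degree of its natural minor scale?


The relative minor shares the major's key signature and starts on its 6th degree
6th degree = a major 6th above the tonic; a major 6th above B is G#
→ relative minor of B major is G# minor
G# natural minor scale: G# A# B C# D# E F#
= G# minor; 3rd degree = B


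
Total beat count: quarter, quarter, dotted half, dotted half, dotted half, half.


Working:
Beat values:
  quarter = 1 beat
  quarter = 1 beat
  dotted half = 3 beats
  dotted half = 3 beats
  dotted half = 3 beats
  half = 2 beats
Sum = 1 + 1 + 3 + 3 + 3 + 2
= 13 beats


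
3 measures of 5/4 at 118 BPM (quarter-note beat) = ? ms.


Working:
Quarter-note beat duration = 60000 / 118 ms
Beats per measure (5/4) = 5
One measure = 5 × 60000 / 118 = 300000 / 118 ms
3 measures = 3 × 300000 / 118 = 900000 / 118
= 7627.1 ms


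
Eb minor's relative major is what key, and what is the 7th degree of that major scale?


Reasoning:
The relative major shares the key signature and is a minor 3rd above the minor tonic
A minor 3rd above Eb is Gb
→ relative major of Eb minor is Gb major
Gb major scale: Gb Ab Bb Cb Db Eb F
= Gb major; 7th degree = F


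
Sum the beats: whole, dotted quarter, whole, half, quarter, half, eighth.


Let's work it out.
Beat values:
  whole = 4 beats
  dotted quarter = 1.5 beats
  whole = 4 beats
  half = 2 beats
  quarter = 1 beat
  half = 2 beats
  eighth = 0.5 beats
Sum = 4 + 1.5 + 4 + 2 + 1 + 2 + 0.5
= 15 beats


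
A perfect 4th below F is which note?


Step by step:
A 4th spans 4 letter names, so from F we land on C
A perfect 4th = 5 semitones below F
Spell C at that pitch: C
= C


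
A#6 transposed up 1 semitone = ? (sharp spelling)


A#6: chromatic position 10 in octave 6 → absolute = 6×12 + 10 = 82
Transpose up 1: 82 + 1 = 83
83 = 6×12 + 11 → B in octave 6
Result = B6


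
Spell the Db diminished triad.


Diminished triad = root + minor 3rd (3 semitones) + diminished 5th (6 semitones)
A triad on Db stacks thirds, so the chord tones use letter names D-F-A
Root: Db
Minor 3rd above Db: Fb
Diminished 5th above Db: Abb
Chord = Db Fb Abb


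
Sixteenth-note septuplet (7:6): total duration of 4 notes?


Step by step:
Septuplet: 7 notes occupy the space of 6 sixteenth notes
Space = 6 × 1/4 = 3/2 beats
Each septuplet note = 3/2 / 7 = 3/14 beats
4 notes = 4 × 3/14 = 6/7
= 6/7 beats


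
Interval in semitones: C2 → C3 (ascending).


Let's work it out.
Absolute semitone position = octave×12 + chromatic position
C2: 2×12 + 0 = 24
C3: 3×12 + 0 = 36
Difference = 36 - 24 = 12
= 12 semitones


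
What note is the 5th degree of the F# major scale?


Major scale pattern: W-W-H-W-W-W-H (2-2-1-2-2-2-1 semitones)
Starting from F#:
  F# + 2 semitones → G#
  G# + 2 semitones → A#
  A# + 1 semitone → B
  B + 2 semitones → C#
  C# + 2 semitones → D#
  D# + 2 semitones → E#
  E# + 1 semitone → F#
Scale: F# G# A# B C# D# E#
Degree 5 = C#


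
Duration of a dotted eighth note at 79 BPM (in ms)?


One quarter-note beat = 60000 / BPM = 60000 / 79 ms
Dotted eighth note = 3/4 × quarter note
Duration = 3/4 × 60000 / 79 = 45000 / 79
= 569.6 ms


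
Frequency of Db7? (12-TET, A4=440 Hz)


f = 440 × 2^(n/12) where n = semitones from A4
Db7: 28 semitones from A4
f = 440 × 2^(28/12)
f = 2217.46 Hz


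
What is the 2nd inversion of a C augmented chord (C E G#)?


Reasoning:
Root position: C E G#
2nd inversion: move root and 3rd up an octave
Bass note: G#
Notes (bottom to top) = G# C E


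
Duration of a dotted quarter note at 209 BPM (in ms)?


One quarter-note beat = 60000 / BPM = 60000 / 209 ms
Dotted quarter note = 3/2 × quarter note
Duration = 3/2 × 60000 / 209 = 90000 / 209
= 430.6 ms


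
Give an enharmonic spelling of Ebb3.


Let's work it out.
Enharmonic notes sound the same pitch but are spelled with different letter names
Ebb and D name the same pitch class
= D3


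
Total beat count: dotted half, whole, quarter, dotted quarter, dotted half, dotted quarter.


Reasoning:
Beat values:
  dotted half = 3 beats
  whole = 4 beats
  quarter = 1 beat
  dotted quarter = 1.5 beats
  dotted half = 3 beats
  dotted quarter = 1.5 beats
Sum = 3 + 4 + 1 + 1.5 + 3 + 1.5
= 14 beats


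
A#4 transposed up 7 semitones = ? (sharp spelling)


Reasoning:
A#4: chromatic position 10 in octave 4 → absolute = 4×12 + 10 = 58
Transpose up 7: 58 + 7 = 65
65 = 5×12 + 5 → F in octave 5
Result = F5


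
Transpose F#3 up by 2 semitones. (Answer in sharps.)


Let's work it out.
F#3: chromatic position 6 in octave 3 → absolute = 3×12 + 6 = 42
Transpose up 2: 42 + 2 = 44
44 = 3×12 + 8 → G# in octave 3
Result = G#3


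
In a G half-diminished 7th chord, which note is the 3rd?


Half-diminished 7th chord = root + minor 3rd + diminished 5th + minor 7th
Seventh chords stack in thirds, so the letter names are G-B-D-F
Root: G
Minor 3rd above G: Bb
Diminished 5th above G: Db
Minor 7th above G: F
The 3rd = Bb


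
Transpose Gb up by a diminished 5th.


diminished 5th: 5 letter names, 6 semitones
Letter: G + 4 → D
Pitch: Gb + 6 semitones, spelled as a D → Dbb
= Dbb


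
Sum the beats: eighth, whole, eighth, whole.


Beat values:
  eighth = 0.5 beats
  whole = 4 beats
  eighth = 0.5 beats
  whole = 4 beats
Sum = 0.5 + 4 + 0.5 + 4
= 9 beats


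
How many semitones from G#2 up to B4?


Step by step:
Absolute semitone position = octave×12 + chromatic position
G#2: 2×12 + 8 = 32
B4: 4×12 + 11 = 59
Difference = 59 - 32 = 27
= 27 semitones


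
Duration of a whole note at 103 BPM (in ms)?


One quarter-note beat = 60000 / BPM = 60000 / 103 ms
Whole note = 4 × quarter note
Duration = 4 × 60000 / 103 = 240000 / 103
= 2330.1 ms


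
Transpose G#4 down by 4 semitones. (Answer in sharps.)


G#4: chromatic position 8 in octave 4 → absolute = 4×12 + 8 = 56
Transpose down 4: 56 - 4 = 52
52 = 4×12 + 4 → E in octave 4
Result = E4


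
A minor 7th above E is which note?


Reasoning:
A 7th spans 7 letter names, so from E we land on D
A minor 7th = 10 semitones above E
Spell D at that pitch: D
= D


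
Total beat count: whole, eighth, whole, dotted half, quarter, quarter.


Working:
Beat values:
  whole = 4 beats
  eighth = 0.5 beats
  whole = 4 beats
  dotted half = 3 beats
  quarter = 1 beat
  quarter = 1 beat
Sum = 4 + 0.5 + 4 + 3 + 1 + 1
= 13.5 beats


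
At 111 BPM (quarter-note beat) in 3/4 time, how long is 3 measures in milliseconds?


Working:
Quarter-note beat duration = 60000 / 111 ms
Beats per measure (3/4) = 3
One measure = 3 × 60000 / 111 = 180000 / 111 ms
3 measures = 3 × 180000 / 111 = 540000 / 111
= 4864.9 ms


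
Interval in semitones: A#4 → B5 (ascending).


Working:
Absolute semitone position = octave×12 + chromatic position
A#4: 4×12 + 10 = 58
B5: 5×12 + 11 = 71
Difference = 71 - 58 = 13
= 13 semitones


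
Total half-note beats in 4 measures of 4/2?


Working:
Time signature 4/2: the bottom number 2 means the half note gets one count
The top number 4 means 4 half-note beats per measure
Total = 4 × 4 measures
= 16 half-note beats


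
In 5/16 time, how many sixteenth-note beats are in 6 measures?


Working:
Time signature 5/16: the bottom number 16 means the sixteenth note gets one count
The top number 5 means 5 sixteenth-note beats per measure
Total = 5 × 6 measures
= 30 sixteenth-note beats


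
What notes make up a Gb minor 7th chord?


Minor 7th chord = root + minor 3rd + perfect 5th + minor 7th
Seventh chords stack in thirds, so the letter names are G-B-D-F
Root: Gb
Minor 3rd above Gb: Bbb
Perfect 5th above Gb: Db
Minor 7th above Gb: Fb
Chord = Gb Bbb Db Fb


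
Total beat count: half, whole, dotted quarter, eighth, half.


Reasoning:
Beat values:
  half = 2 beats
  whole = 4 beats
  dotted quarter = 1.5 beats
  eighth = 0.5 beats
  half = 2 beats
Sum = 2 + 4 + 1.5 + 0.5 + 2
= 10 beats


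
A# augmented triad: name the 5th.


Augmented triad = root + major 3rd (4 semitones) + augmented 5th (8 semitones)
A triad on A# stacks thirds, so the chord tones use letter names A-C-E
Root: A#
Major 3rd above A#: C##
Augmented 5th above A#: E##
The 5th = E##


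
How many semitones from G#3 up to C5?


Reasoning:
Absolute semitone position = octave×12 + chromatic position
G#3: 3×12 + 8 = 44
C5: 5×12 + 0 = 60
Difference = 60 - 44 = 16
= 16 semitones


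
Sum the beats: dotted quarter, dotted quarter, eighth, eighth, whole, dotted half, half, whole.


Solution.
Beat values:
  dotted quarter = 1.5 beats
  dotted quarter = 1.5 beats
  eighth = 0.5 beats
  eighth = 0.5 beats
  whole = 4 beats
  dotted half = 3 beats
  half = 2 beats
  whole = 4 beats
Sum = 1.5 + 1.5 + 0.5 + 0.5 + 4 + 3 + 2 + 4
= 17 beats


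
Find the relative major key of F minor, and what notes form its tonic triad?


The relative major shares the key signature and is a minor 3rd above the minor tonic
A minor 3rd above F is Ab
→ relative major of F minor is Ab major
Tonic triad of Ab major = root + major 3rd + perfect 5th = Ab C Eb
= Ab major; triad = Ab C Eb


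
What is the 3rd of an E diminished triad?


Reasoning:
Diminished triad = root + minor 3rd (3 semitones) + diminished 5th (6 semitones)
A triad on E stacks thirds, so the chord tones use letter names E-G-B
Root: E
Minor 3rd above E: G
Diminished 5th above E: Bb
The 3rd = G


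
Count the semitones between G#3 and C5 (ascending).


Solution.
Absolute semitone position = octave×12 + chromatic position
G#3: 3×12 + 8 = 44
C5: 5×12 + 0 = 60
Difference = 60 - 44 = 16
= 16 semitones


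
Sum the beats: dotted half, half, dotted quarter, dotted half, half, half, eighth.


Step by step:
Beat values:
  dotted half = 3 beats
  half = 2 beats
  dotted quarter = 1.5 beats
  dotted half = 3 beats
  half = 2 beats
  half = 2 beats
  eighth = 0.5 beats
Sum = 3 + 2 + 1.5 + 3 + 2 + 2 + 0.5
= 14 beats


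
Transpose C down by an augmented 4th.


augmented 4th: 4 letter names, 6 semitones
Letter: C - 3 → G
Pitch: C - 6 semitones, spelled as a G → Gb
= Gb


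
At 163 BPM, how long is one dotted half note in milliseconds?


Reasoning:
One quarter-note beat = 60000 / BPM = 60000 / 163 ms
Dotted half note = 3 × quarter note
Duration = 3 × 60000 / 163 = 180000 / 163
= 1104.3 ms


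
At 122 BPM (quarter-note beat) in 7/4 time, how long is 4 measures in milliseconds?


Let's work it out.
Quarter-note beat duration = 60000 / 122 ms
Beats per measure (7/4) = 7
One measure = 7 × 60000 / 122 = 420000 / 122 ms
4 measures = 4 × 420000 / 122 = 1680000 / 122
= 13770.5 ms


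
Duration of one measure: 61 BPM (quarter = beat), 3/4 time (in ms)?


Quarter-note beat duration = 60000 / 61 ms
Beats per measure (3/4) = 3
One measure = 3 × 60000 / 61 = 180000 / 61 ms
= 2950.8 ms


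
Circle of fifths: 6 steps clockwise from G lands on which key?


Working:
Each clockwise step on the circle of fifths moves up a perfect 5th
From G: G → D → A → E → B → F#/Gb → Db
= Db


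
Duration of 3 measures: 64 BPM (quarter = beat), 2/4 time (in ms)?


Quarter-note beat duration = 60000 / 64 ms
Beats per measure (2/4) = 2
One measure = 2 × 60000 / 64 = 120000 / 64 ms
3 measures = 3 × 120000 / 64 = 360000 / 64
= 5625.0 ms


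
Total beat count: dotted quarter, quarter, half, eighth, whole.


Working:
Beat values:
  dotted quarter = 1.5 beats
  quarter = 1 beat
  half = 2 beats
  eighth = 0.5 beats
  whole = 4 beats
Sum = 1.5 + 1 + 2 + 0.5 + 4
= 9 beats


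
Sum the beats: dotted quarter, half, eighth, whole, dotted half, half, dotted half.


Let's work it out.
Beat values:
  dotted quarter = 1.5 beats
  half = 2 beats
  eighth = 0.5 beats
  whole = 4 beats
  dotted half = 3 beats
  half = 2 beats
  dotted half = 3 beats
Sum = 1.5 + 2 + 0.5 + 4 + 3 + 2 + 3
= 16 beats


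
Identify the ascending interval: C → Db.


Step by step:
Letter names: C → D spans 2 letter names → a 2nd
Semitones: C → Db = 1 half-step
A 2nd of 1 semitone is a minor 2nd
= minor 2nd


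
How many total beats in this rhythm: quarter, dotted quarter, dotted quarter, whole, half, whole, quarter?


Beat values:
  quarter = 1 beat
  dotted quarter = 1.5 beats
  dotted quarter = 1.5 beats
  whole = 4 beats
  half = 2 beats
  whole = 4 beats
  quarter = 1 beat
Sum = 1 + 1.5 + 1.5 + 4 + 2 + 4 + 1
= 15 beats


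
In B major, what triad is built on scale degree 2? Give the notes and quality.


Step by step:
B major scale: B C# D# E F# G# A#
Diatonic triad on degree 2 stacks scale notes 2, 4, 6: C# E G#
C#→E = 3 semitones; C#→G# = 7 semitones → minor triad
= C# E G# (minor)


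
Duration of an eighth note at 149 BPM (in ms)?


Let's work it out.
One quarter-note beat = 60000 / BPM = 60000 / 149 ms
Eighth note = 1/2 × quarter note
Duration = 1/2 × 60000 / 149 = 30000 / 149
= 201.3 ms


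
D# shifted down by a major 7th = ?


major 7th: 7 letter names, 11 semitones
Letter: D - 6 → E
Pitch: D# - 11 semitones, spelled as an E → E
= E


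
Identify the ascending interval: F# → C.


Let's work it out.
Letter names: F → C spans 5 letter names → a 5th
Semitones: F# → C = 6 half-steps
A 5th of 6 semitones is a diminished 5th
= diminished 5th


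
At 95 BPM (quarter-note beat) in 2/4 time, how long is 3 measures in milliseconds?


Step by step:
Quarter-note beat duration = 60000 / 95 ms
Beats per measure (2/4) = 2
One measure = 2 × 60000 / 95 = 120000 / 95 ms
3 measures = 3 × 120000 / 95 = 360000 / 95
= 3789.5 ms


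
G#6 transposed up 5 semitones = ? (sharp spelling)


Reasoning:
G#6: chromatic position 8 in octave 6 → absolute = 6×12 + 8 = 80
Transpose up 5: 80 + 5 = 85
85 = 7×12 + 1 → C# in octave 7
Result = C#7


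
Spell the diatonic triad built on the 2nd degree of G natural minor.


G natural minor scale: G A Bb C D Eb F
Diatonic triad on degree 2 stacks scale notes 2, 4, 6: A C Eb
A→C = 3 semitones; A→Eb = 6 semitones → diminished triad
= A C Eb (diminished)


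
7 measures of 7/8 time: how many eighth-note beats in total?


Working:
Time signature 7/8: the bottom number 8 means the eighth note gets one count
The top number 7 means 7 eighth-note beats per measure
Total = 7 × 7 measures
= 49 eighth-note beats


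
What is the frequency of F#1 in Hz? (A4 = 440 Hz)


f = 440 × 2^(n/12) where n = semitones from A4
F#1: -39 semitones from A4
f = 440 × 2^(-39/12)
f = 46.25 Hz


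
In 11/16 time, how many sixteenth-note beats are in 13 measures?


Time signature 11/16: the bottom number 16 means the sixteenth note gets one count
The top number 11 means 11 sixteenth-note beats per measure
Total = 11 × 13 measures
= 143 sixteenth-note beats


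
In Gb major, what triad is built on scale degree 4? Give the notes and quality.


Gb major scale: Gb Ab Bb Cb Db Eb F
Diatonic triad on degree 4 stacks scale notes 4, 6, 1: Cb Eb Gb
Cb→Eb = 4 semitones; Cb→Gb = 7 semitones → major triad
= Cb Eb Gb (major)


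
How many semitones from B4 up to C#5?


Working:
Absolute semitone position = octave×12 + chromatic position
B4: 4×12 + 11 = 59
C#5: 5×12 + 1 = 61
Difference = 61 - 59 = 2
= 2 semitones


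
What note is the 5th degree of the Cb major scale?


Step by step:
Major scale pattern: W-W-H-W-W-W-H (2-2-1-2-2-2-1 semitones)
Starting from Cb:
  Cb + 2 semitones → Db
  Db + 2 semitones → Eb
  Eb + 1 semitone → Fb
  Fb + 2 semitones → Gb
  Gb + 2 semitones → Ab
  Ab + 2 semitones → Bb
  Bb + 1 semitone → Cb
Scale: Cb Db Eb Fb Gb Ab Bb
Degree 5 = Gb


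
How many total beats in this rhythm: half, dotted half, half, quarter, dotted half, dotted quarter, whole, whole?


Let's work it out.
Beat values:
  half = 2 beats
  dotted half = 3 beats
  half = 2 beats
  quarter = 1 beat
  dotted half = 3 beats
  dotted quarter = 1.5 beats
  whole = 4 beats
  whole = 4 beats
Sum = 2 + 3 + 2 + 1 + 3 + 1.5 + 4 + 4
= 20.5 beats


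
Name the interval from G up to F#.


Solution.
Letter names: G → F spans 7 letter names → a 7th
Semitones: G → F# = 11 half-steps
A 7th of 11 semitones is a major 7th
= major 7th


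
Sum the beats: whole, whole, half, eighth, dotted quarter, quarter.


Working:
Beat values:
  whole = 4 beats
  whole = 4 beats
  half = 2 beats
  eighth = 0.5 beats
  dotted quarter = 1.5 beats
  quarter = 1 beat
Sum = 4 + 4 + 2 + 0.5 + 1.5 + 1
= 13 beats


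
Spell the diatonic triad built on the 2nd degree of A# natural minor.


Solution.
A# natural minor scale: A# B# C# D# E# F# G#
Diatonic triad on degree 2 stacks scale notes 2, 4, 6: B# D# F#
B#→D# = 3 semitones; B#→F# = 6 semitones → diminished triad
= B# D# F# (diminished)


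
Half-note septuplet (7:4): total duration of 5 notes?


Solution.
Septuplet: 7 notes occupy the space of 4 half notes
Space = 4 × 2 = 8 beats
Each septuplet note = 8 / 7 = 8/7 beats
5 notes = 5 × 8/7 = 40/7
= 40/7 beats


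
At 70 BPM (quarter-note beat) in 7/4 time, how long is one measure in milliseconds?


Step by step:
Quarter-note beat duration = 60000 / 70 ms
Beats per measure (7/4) = 7
One measure = 7 × 60000 / 70 = 420000 / 70 ms
= 6000.0 ms


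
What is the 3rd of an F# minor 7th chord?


Solution.
Minor 7th chord = root + minor 3rd + perfect 5th + minor 7th
Seventh chords stack in thirds, so the letter names are F-A-C-E
Root: F#
Minor 3rd above F#: A
Perfect 5th above F#: C#
Minor 7th above F#: E
The 3rd = A


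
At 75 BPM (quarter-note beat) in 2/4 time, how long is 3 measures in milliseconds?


Let's work it out.
Quarter-note beat duration = 60000 / 75 ms
Beats per measure (2/4) = 2
One measure = 2 × 60000 / 75 = 120000 / 75 ms
3 measures = 3 × 120000 / 75 = 360000 / 75
= 4800.0 ms


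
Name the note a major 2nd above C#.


Solution.
A 2nd spans 2 letter names, so from C we land on D
A major 2nd = 2 semitones above C#
Spell D at that pitch: D#
= D#


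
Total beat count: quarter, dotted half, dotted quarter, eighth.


Solution.
Beat values:
  quarter = 1 beat
  dotted half = 3 beats
  dotted quarter = 1.5 beats
  eighth = 0.5 beats
Sum = 1 + 3 + 1.5 + 0.5
= 6 beats


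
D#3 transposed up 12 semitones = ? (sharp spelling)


D#3: chromatic position 3 in octave 3 → absolute = 3×12 + 3 = 39
Transpose up 12: 39 + 12 = 51
51 = 4×12 + 3 → D# in octave 4
Result = D#4


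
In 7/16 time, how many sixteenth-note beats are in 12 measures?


Working:
Time signature 7/16: the bottom number 16 means the sixteenth note gets one count
The top number 7 means 7 sixteenth-note beats per measure
Total = 7 × 12 measures
= 84 sixteenth-note beats


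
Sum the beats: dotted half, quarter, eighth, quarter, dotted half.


Beat values:
  dotted half = 3 beats
  quarter = 1 beat
  eighth = 0.5 beats
  quarter = 1 beat
  dotted half = 3 beats
Sum = 3 + 1 + 0.5 + 1 + 3
= 8.5 beats


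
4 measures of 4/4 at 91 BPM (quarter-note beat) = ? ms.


Quarter-note beat duration = 60000 / 91 ms
Beats per measure (4/4) = 4
One measure = 4 × 60000 / 91 = 240000 / 91 ms
4 measures = 4 × 240000 / 91 = 960000 / 91
= 10549.5 ms


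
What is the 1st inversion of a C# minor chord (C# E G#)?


Reasoning:
Root position: C# E G#
1st inversion: move root up an octave
Bass note: E
Notes (bottom to top) = E G# C#


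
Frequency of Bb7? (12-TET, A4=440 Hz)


f = 440 × 2^(n/12) where n = semitones from A4
Bb7: 37 semitones from A4
f = 440 × 2^(37/12)
f = 3729.31 Hz


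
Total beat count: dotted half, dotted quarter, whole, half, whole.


Working:
Beat values:
  dotted half = 3 beats
  dotted quarter = 1.5 beats
  whole = 4 beats
  half = 2 beats
  whole = 4 beats
Sum = 3 + 1.5 + 4 + 2 + 4
= 14.5 beats


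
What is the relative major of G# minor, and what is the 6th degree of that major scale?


Reasoning:
The relative major shares the key signature and is a minor 3rd above the minor tonic
A minor 3rd above G# is B
→ relative major of G# minor is B major
B major scale: B C# D# E F# G# A#
= B major; 6th degree = G#


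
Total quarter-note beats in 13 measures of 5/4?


Let's work it out.
Time signature 5/4: the bottom number 4 means the quarter note gets one count
The top number 5 means 5 quarter-note beats per measure
Total = 5 × 13 measures
= 65 quarter-note beats


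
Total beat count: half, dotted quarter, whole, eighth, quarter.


Working:
Beat values:
  half = 2 beats
  dotted quarter = 1.5 beats
  whole = 4 beats
  eighth = 0.5 beats
  quarter = 1 beat
Sum = 2 + 1.5 + 4 + 0.5 + 1
= 9 beats


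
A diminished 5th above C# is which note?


A 5th spans 5 letter names, so from C we land on G
A diminished 5th = 6 semitones above C#
Spell G at that pitch: G
= G


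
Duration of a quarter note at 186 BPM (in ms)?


Step by step:
One quarter-note beat = 60000 / BPM = 60000 / 186 ms
Duration = 60000 / 186
= 322.6 ms


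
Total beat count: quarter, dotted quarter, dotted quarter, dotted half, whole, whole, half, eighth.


Beat values:
  quarter = 1 beat
  dotted quarter = 1.5 beats
  dotted quarter = 1.5 beats
  dotted half = 3 beats
  whole = 4 beats
  whole = 4 beats
  half = 2 beats
  eighth = 0.5 beats
Sum = 1 + 1.5 + 1.5 + 3 + 4 + 4 + 2 + 0.5
= 17.5 beats


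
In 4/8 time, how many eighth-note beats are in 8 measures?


Let's work it out.
Time signature 4/8: the bottom number 8 means the eighth note gets one count
The top number 4 means 4 eighth-note beats per measure
Total = 4 × 8 measures
= 32 eighth-note beats


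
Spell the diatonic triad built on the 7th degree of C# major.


Working:
C# major scale: C# D# E# F# G# A# B#
Diatonic triad on degree 7 stacks scale notes 7, 2, 4: B# D# F#
B#→D# = 3 semitones; B#→F# = 6 semitones → diminished triad
= B# D# F# (diminished)


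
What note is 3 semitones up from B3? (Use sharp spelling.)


Working:
B3: chromatic position 11 in octave 3 → absolute = 3×12 + 11 = 47
Transpose up 3: 47 + 3 = 50
50 = 4×12 + 2 → D in octave 4
Result = D4


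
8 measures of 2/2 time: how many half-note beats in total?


Let's work it out.
Time signature 2/2: the bottom number 2 means the half note gets one count
The top number 2 means 2 half-note beats per measure
Total = 2 × 8 measures
= 16 half-note beats


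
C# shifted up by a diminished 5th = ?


Working:
diminished 5th: 5 letter names, 6 semitones
Letter: C + 4 → G
Pitch: C# + 6 semitones, spelled as a G → G
= G


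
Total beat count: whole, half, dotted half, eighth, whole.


Beat values:
  whole = 4 beats
  half = 2 beats
  dotted half = 3 beats
  eighth = 0.5 beats
  whole = 4 beats
Sum = 4 + 2 + 3 + 0.5 + 4
= 13.5 beats


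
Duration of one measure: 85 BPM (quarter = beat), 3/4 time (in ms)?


Quarter-note beat duration = 60000 / 85 ms
Beats per measure (3/4) = 3
One measure = 3 × 60000 / 85 = 180000 / 85 ms
= 2117.6 ms


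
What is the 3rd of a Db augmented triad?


Augmented triad = root + major 3rd (4 semitones) + augmented 5th (8 semitones)
A triad on Db stacks thirds, so the chord tones use letter names D-F-A
Root: Db
Major 3rd above Db: F
Augmented 5th above Db: A
The 3rd = F


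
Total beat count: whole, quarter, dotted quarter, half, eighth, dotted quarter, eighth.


Solution.
Beat values:
  whole = 4 beats
  quarter = 1 beat
  dotted quarter = 1.5 beats
  half = 2 beats
  eighth = 0.5 beats
  dotted quarter = 1.5 beats
  eighth = 0.5 beats
Sum = 4 + 1 + 1.5 + 2 + 0.5 + 1.5 + 0.5
= 11 beats


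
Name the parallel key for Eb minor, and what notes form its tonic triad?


Step by step:
Parallel keys share the same tonic but differ in mode
Eb minor → parallel is Eb major
Tonic triad of Eb major = Eb G Bb
= Eb major; triad = Eb G Bb


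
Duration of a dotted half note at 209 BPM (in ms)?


One quarter-note beat = 60000 / BPM = 60000 / 209 ms
Dotted half note = 3 × quarter note
Duration = 3 × 60000 / 209 = 180000 / 209
= 861.2 ms


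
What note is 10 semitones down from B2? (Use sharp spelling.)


Let's work it out.
B2: chromatic position 11 in octave 2 → absolute = 2×12 + 11 = 35
Transpose down 10: 35 - 10 = 25
25 = 2×12 + 1 → C# in octave 2
Result = C#2


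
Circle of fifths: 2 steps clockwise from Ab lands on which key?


Working:
Each clockwise step on the circle of fifths moves up a perfect 5th
From Ab: Ab → Eb → Bb
= Bb


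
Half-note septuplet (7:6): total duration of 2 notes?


Septuplet: 7 notes occupy the space of 6 half notes
Space = 6 × 2 = 12 beats
Each septuplet note = 12 / 7 = 12/7 beats
2 notes = 2 × 12/7 = 24/7
= 24/7 beats


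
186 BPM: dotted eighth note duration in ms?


Working:
One quarter-note beat = 60000 / BPM = 60000 / 186 ms
Dotted eighth note = 3/4 × quarter note
Duration = 3/4 × 60000 / 186 = 45000 / 186
= 241.9 ms


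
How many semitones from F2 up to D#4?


Reasoning:
Absolute semitone position = octave×12 + chromatic position
F2: 2×12 + 5 = 29
D#4: 4×12 + 3 = 51
Difference = 51 - 29 = 22
= 22 semitones


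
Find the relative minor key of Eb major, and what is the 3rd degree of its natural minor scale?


The relative minor shares the major's key signature and starts on its 6th degree
6th degree = a major 6th above the tonic; a major 6th above Eb is C
→ relative minor of Eb major is C minor
C natural minor scale: C D Eb F G Ab Bb
= C minor; 3rd degree = Eb


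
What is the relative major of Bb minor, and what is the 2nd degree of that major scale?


The relative major shares the key signature and is a minor 3rd above the minor tonic
A minor 3rd above Bb is Db
→ relative major of Bb minor is Db major
Db major scale: Db Eb F Gb Ab Bb C
= Db major; 2nd degree = Eb


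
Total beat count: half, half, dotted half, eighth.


Working:
Beat values:
  half = 2 beats
  half = 2 beats
  dotted half = 3 beats
  eighth = 0.5 beats
Sum = 2 + 2 + 3 + 0.5
= 7.5 beats


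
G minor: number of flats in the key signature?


Reasoning:
Flat minor keys: A(0), D(1), G(2), C(3), F(4), Bb(5), Eb(6), Ab(7)
G minor has 2 flats
Order of flats: Bb Eb Ab Db Gb Cb Fb → first 2: Bb, Eb
= 2 flats


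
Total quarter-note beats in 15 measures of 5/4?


Time signature 5/4: the bottom number 4 means the quarter note gets one count
The top number 5 means 5 quarter-note beats per measure
Total = 5 × 15 measures
= 75 quarter-note beats


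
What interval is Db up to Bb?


Step by step:
Letter names: D → B spans 6 letter names → a 6th
Semitones: Db → Bb = 9 half-steps
A 6th of 9 semitones is a major 6th
= major 6th


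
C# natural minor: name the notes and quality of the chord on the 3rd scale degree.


Step by step:
C# natural minor scale: C# D# E F# G# A B
Diatonic triad on degree 3 stacks scale notes 3, 5, 7: E G# B
E→G# = 4 semitones; E→B = 7 semitones → major triad
= E G# B (major)


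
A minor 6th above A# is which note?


A 6th spans 6 letter names, so from A we land on F
A minor 6th = 8 semitones above A#
Spell F at that pitch: F#
= F#


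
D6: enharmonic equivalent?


Reasoning:
Enharmonic notes sound the same pitch but are spelled with different letter names
D and C## name the same pitch class
= C##6


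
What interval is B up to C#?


Working:
Letter names: B → C spans 2 letter names → a 2nd
Semitones: B → C# = 2 half-steps
A 2nd of 2 semitones is a major 2nd
= major 2nd


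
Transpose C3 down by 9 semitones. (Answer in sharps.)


Solution.
C3: chromatic position 0 in octave 3 → absolute = 3×12 + 0 = 36
Transpose down 9: 36 - 9 = 27
27 = 2×12 + 3 → D# in octave 2
Result = D#2


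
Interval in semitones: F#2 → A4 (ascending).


Working:
Absolute semitone position = octave×12 + chromatic position
F#2: 2×12 + 6 = 30
A4: 4×12 + 9 = 57
Difference = 57 - 30 = 27
= 27 semitones


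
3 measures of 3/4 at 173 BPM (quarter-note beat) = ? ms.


Step by step:
Quarter-note beat duration = 60000 / 173 ms
Beats per measure (3/4) = 3
One measure = 3 × 60000 / 173 = 180000 / 173 ms
3 measures = 3 × 180000 / 173 = 540000 / 173
= 3121.4 ms


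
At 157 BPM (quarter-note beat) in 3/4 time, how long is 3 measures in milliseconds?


Let's work it out.
Quarter-note beat duration = 60000 / 157 ms
Beats per measure (3/4) = 3
One measure = 3 × 60000 / 157 = 180000 / 157 ms
3 measures = 3 × 180000 / 157 = 540000 / 157
= 3439.5 ms


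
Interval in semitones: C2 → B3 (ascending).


Absolute semitone position = octave×12 + chromatic position
C2: 2×12 + 0 = 24
B3: 3×12 + 11 = 47
Difference = 47 - 24 = 23
= 23 semitones


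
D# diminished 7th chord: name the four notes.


Reasoning:
Diminished 7th chord = root + minor 3rd + diminished 5th + diminished 7th
Seventh chords stack in thirds, so the letter names are D-F-A-C
Root: D#
Minor 3rd above D#: F#
Diminished 5th above D#: A
Diminished 7th above D#: C
Chord = D# F# A C


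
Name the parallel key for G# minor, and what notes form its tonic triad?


Step by step:
Parallel keys share the same tonic but differ in mode
G# minor → parallel is G# major
Tonic triad of G# major = G# B# D#
= G# major; triad = G# B# D#


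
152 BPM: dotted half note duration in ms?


Solution.
One quarter-note beat = 60000 / BPM = 60000 / 152 ms
Dotted half note = 3 × quarter note
Duration = 3 × 60000 / 152 = 180000 / 152
= 1184.2 ms


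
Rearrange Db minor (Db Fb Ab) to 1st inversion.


Working:
Root position: Db Fb Ab
1st inversion: move root up an octave
Bass note: Fb
Notes (bottom to top) = Fb Ab Db


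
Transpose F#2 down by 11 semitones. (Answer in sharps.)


Let's work it out.
F#2: chromatic position 6 in octave 2 → absolute = 2×12 + 6 = 30
Transpose down 11: 30 - 11 = 19
19 = 1×12 + 7 → G in octave 1
Result = G1


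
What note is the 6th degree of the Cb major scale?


Solution.
Major scale pattern: W-W-H-W-W-W-H (2-2-1-2-2-2-1 semitones)
Starting from Cb:
  Cb + 2 semitones → Db
  Db + 2 semitones → Eb
  Eb + 1 semitone → Fb
  Fb + 2 semitones → Gb
  Gb + 2 semitones → Ab
  Ab + 2 semitones → Bb
  Bb + 1 semitone → Cb
Scale: Cb Db Eb Fb Gb Ab Bb
Degree 6 = Ab


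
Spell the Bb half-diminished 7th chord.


Let's work it out.
Half-diminished 7th chord = root + minor 3rd + diminished 5th + minor 7th
Seventh chords stack in thirds, so the letter names are B-D-F-A
Root: Bb
Minor 3rd above Bb: Db
Diminished 5th above Bb: Fb
Minor 7th above Bb: Ab
Chord = Bb Db Fb Ab


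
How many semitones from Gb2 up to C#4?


Absolute semitone position = octave×12 + chromatic position
Gb2: 2×12 + 6 = 30
C#4: 4×12 + 1 = 49
Difference = 49 - 30 = 19
= 19 semitones


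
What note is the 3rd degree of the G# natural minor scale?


Reasoning:
Natural minor scale pattern: W-H-W-W-H-W-W (2-1-2-2-1-2-2 semitones)
Starting from G#:
  G# + 2 semitones → A#
  A# + 1 semitone → B
  B + 2 semitones → C#
  C# + 2 semitones → D#
  D# + 1 semitone → E
  E + 2 semitones → F#
  F# + 2 semitones → G#
Scale: G# A# B C# D# E F#
Degree 3 = B


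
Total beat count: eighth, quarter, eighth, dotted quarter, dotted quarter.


Reasoning:
Beat values:
  eighth = 0.5 beats
  quarter = 1 beat
  eighth = 0.5 beats
  dotted quarter = 1.5 beats
  dotted quarter = 1.5 beats
Sum = 0.5 + 1 + 0.5 + 1.5 + 1.5
= 5 beats


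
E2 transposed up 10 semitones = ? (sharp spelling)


Step by step:
E2: chromatic position 4 in octave 2 → absolute = 2×12 + 4 = 28
Transpose up 10: 28 + 10 = 38
38 = 3×12 + 2 → D in octave 3
Result = D3


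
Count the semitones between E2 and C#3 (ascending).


Reasoning:
Absolute semitone position = octave×12 + chromatic position
E2: 2×12 + 4 = 28
C#3: 3×12 + 1 = 37
Difference = 37 - 28 = 9
= 9 semitones
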